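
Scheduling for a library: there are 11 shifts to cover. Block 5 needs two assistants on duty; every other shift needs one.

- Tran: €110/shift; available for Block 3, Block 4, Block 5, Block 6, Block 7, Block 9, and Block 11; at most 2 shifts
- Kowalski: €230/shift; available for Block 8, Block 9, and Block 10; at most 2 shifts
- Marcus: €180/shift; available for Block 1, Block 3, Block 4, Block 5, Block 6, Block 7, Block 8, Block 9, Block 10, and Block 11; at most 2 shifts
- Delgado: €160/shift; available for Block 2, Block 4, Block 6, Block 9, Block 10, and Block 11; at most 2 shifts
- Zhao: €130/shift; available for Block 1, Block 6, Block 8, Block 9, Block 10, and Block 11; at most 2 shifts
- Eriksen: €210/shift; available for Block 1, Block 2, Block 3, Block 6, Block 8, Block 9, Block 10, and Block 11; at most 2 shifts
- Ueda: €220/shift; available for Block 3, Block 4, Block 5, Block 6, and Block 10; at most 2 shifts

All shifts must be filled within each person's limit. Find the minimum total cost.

Picking the cheapest available assistant for each shift independently would cost €1500, but that ignores the shift limits.
An optimal schedule: Block 1→Zhao, Block 2→Delgado, Block 3→Marcus, Block 4→Delgado, Block 5→Tran+Marcus, Block 6→Ueda, Block 7→Tran, Block 8→Zhao, Block 9→Eriksen, Block 10→Ueda, Block 11→Eriksen.
Total: 130 + 160 + 180 + 160 + 110 + 180 + 220 + 110 + 130 + 210 + 220 + 210 = €2020.

€2020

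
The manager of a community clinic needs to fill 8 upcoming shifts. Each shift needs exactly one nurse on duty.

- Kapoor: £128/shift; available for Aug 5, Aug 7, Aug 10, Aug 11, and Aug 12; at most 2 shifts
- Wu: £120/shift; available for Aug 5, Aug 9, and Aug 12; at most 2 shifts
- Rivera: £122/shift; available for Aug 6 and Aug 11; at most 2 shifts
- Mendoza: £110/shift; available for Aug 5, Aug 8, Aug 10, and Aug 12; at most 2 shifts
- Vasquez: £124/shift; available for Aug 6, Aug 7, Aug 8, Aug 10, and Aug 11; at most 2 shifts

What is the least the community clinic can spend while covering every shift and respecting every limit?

£952

Aug 9 can only be covered by Wu, so that assignment is forced.
Picking the cheapest available nurse for each shift independently would cost £928, but that ignores the shift limits.
An optimal schedule: Aug 5→Mendoza, Aug 6→Rivera, Aug 7→Vasquez, Aug 8→Mendoza, Aug 9→Wu, Aug 10→Vasquez, Aug 11→Rivera, Aug 12→Wu.
Total: 110 + 122 + 124 + 110 + 120 + 124 + 122 + 120 = £952.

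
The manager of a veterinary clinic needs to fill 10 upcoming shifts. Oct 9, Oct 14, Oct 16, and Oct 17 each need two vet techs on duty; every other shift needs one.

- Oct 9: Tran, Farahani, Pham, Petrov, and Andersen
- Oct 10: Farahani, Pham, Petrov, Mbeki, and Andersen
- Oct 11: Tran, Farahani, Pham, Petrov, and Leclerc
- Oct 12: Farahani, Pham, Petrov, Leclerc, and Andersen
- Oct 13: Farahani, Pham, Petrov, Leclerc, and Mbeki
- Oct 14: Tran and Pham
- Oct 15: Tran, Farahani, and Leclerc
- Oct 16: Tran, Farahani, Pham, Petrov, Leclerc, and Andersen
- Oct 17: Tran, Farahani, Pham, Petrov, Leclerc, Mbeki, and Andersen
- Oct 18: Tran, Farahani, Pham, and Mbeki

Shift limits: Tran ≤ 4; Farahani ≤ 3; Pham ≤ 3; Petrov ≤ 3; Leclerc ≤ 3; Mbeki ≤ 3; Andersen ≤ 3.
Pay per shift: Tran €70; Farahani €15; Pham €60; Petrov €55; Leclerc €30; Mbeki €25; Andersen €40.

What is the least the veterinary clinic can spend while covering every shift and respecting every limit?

€460

Oct 14 can only be covered by Tran and Pham, so that assignment is forced.
Picking the cheapest available vet tech for each shift independently would cost €360, but that ignores the shift limits.
An optimal schedule: Oct 9→Farahani+Andersen, Oct 10→Mbeki, Oct 11→Leclerc, Oct 12→Leclerc, Oct 13→Mbeki, Oct 14→Pham+Tran, Oct 15→Farahani, Oct 16→Leclerc+Andersen, Oct 17→Mbeki+Andersen, Oct 18→Farahani.
Total: 15 + 40 + 25 + 30 + 30 + 25 + 60 + 70 + 15 + 30 + 40 + 25 + 40 + 15 = €460.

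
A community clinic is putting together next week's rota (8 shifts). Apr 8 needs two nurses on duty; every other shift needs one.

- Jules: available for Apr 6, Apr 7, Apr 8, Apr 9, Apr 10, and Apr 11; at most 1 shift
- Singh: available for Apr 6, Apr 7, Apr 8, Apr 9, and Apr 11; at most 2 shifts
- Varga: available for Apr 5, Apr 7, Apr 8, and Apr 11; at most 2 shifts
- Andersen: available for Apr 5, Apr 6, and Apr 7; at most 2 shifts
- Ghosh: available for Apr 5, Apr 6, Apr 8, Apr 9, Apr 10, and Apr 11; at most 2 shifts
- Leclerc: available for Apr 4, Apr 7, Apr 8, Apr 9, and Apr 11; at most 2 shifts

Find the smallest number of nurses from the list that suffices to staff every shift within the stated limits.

9 slots to fill and no one can take more than 2, so at least ⌈9/2⌉ = 5 nurses are needed.
Jules, Singh, Varga, Andersen, and Leclerc alone can cover everything: Apr 4→Leclerc, Apr 5→Varga, Apr 6→Andersen, Apr 7→Andersen, Apr 8→Varga+Leclerc, Apr 9→Singh, Apr 10→Jules, Apr 11→Singh.

5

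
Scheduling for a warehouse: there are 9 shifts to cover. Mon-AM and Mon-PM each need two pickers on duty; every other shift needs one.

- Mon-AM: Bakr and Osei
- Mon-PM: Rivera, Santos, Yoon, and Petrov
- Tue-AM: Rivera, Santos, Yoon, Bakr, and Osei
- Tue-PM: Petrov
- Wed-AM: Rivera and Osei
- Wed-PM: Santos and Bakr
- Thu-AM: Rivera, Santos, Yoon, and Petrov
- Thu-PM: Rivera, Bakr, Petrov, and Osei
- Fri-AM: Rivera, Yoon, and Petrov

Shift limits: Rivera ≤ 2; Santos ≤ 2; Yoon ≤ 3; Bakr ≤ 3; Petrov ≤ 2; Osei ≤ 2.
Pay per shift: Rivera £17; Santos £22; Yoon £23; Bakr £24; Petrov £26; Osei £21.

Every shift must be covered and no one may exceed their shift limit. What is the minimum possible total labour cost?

£239

Mon-AM can only be covered by Bakr and Osei, so that assignment is forced.
Tue-PM can only be covered by Petrov, so that assignment is forced.
Picking the cheapest available picker for each shift independently would cost £217, but that ignores the shift limits.
An optimal schedule: Mon-AM→Osei+Bakr, Mon-PM→Santos+Yoon, Tue-AM→Yoon, Tue-PM→Petrov, Wed-AM→Rivera, Wed-PM→Santos, Thu-AM→Yoon, Thu-PM→Osei, Fri-AM→Rivera.
Total: 21 + 24 + 22 + 23 + 23 + 26 + 17 + 22 + 23 + 21 + 17 = £239.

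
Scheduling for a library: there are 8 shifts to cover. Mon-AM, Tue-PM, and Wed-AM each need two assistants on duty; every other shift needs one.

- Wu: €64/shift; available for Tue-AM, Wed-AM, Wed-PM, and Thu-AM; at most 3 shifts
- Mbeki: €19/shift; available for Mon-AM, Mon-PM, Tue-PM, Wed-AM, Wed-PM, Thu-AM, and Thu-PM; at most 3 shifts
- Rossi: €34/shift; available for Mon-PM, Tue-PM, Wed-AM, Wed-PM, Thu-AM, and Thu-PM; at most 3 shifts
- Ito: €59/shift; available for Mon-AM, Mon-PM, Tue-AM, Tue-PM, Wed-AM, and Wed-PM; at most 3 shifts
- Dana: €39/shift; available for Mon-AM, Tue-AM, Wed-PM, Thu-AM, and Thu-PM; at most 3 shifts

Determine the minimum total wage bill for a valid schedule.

€394

Picking the cheapest available assistant for each shift independently would cost €279, but that ignores the shift limits.
An optimal schedule: Mon-AM→Mbeki+Dana, Mon-PM→Mbeki, Tue-AM→Dana, Tue-PM→Mbeki+Rossi, Wed-AM→Rossi+Ito, Wed-PM→Ito, Thu-AM→Dana, Thu-PM→Rossi.
Total: 19 + 39 + 19 + 39 + 19 + 34 + 34 + 59 + 59 + 39 + 34 = €394.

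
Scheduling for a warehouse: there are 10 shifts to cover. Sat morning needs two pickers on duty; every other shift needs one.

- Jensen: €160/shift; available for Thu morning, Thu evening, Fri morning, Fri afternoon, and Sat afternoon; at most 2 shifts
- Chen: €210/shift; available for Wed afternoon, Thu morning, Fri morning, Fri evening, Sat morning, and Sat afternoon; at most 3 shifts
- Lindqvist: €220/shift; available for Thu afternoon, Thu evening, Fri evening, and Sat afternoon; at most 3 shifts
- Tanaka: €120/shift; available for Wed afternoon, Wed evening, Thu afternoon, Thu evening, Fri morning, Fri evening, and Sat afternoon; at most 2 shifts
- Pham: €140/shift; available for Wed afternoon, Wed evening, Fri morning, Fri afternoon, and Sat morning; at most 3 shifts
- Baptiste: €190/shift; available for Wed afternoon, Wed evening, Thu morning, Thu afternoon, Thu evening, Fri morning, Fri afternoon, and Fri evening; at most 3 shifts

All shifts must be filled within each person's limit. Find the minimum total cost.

€1760

Sat morning can only be covered by Chen and Pham, so that assignment is forced.
Picking the cheapest available picker for each shift independently would cost €1490, but that ignores the shift limits.
An optimal schedule: Wed afternoon→Pham, Wed evening→Tanaka, Thu morning→Jensen, Thu afternoon→Tanaka, Thu evening→Baptiste, Fri morning→Baptiste, Fri afternoon→Pham, Fri evening→Baptiste, Sat morning→Pham+Chen, Sat afternoon→Jensen.
Total: 140 + 120 + 160 + 120 + 190 + 190 + 140 + 190 + 140 + 210 + 160 = €1760.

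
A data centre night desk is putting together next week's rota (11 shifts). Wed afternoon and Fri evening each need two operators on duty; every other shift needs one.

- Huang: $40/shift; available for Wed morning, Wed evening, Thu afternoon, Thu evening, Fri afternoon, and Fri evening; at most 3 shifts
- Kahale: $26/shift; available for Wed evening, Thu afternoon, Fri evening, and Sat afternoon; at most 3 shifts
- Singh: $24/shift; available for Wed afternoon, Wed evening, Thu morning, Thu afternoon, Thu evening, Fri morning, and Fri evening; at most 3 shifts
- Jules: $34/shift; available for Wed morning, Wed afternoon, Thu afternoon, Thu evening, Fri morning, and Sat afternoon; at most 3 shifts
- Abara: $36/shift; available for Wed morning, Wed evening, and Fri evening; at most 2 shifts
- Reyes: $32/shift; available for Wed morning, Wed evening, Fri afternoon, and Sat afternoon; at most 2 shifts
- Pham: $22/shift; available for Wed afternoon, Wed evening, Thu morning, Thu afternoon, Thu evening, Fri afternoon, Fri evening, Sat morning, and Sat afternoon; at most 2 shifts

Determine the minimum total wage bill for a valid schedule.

Sat morning can only be covered by Pham, so that assignment is forced.
Picking the cheapest available operator for each shift independently would cost $302, but that ignores the shift limits.
An optimal schedule: Wed morning→Reyes, Wed afternoon→Singh+Jules, Wed evening→Kahale, Thu morning→Pham, Thu afternoon→Jules, Thu evening→Jules, Fri morning→Singh, Fri afternoon→Reyes, Fri evening→Singh+Kahale, Sat morning→Pham, Sat afternoon→Kahale.
Total: 32 + 24 + 34 + 26 + 22 + 34 + 34 + 24 + 32 + 24 + 26 + 22 + 26 = $360.

$360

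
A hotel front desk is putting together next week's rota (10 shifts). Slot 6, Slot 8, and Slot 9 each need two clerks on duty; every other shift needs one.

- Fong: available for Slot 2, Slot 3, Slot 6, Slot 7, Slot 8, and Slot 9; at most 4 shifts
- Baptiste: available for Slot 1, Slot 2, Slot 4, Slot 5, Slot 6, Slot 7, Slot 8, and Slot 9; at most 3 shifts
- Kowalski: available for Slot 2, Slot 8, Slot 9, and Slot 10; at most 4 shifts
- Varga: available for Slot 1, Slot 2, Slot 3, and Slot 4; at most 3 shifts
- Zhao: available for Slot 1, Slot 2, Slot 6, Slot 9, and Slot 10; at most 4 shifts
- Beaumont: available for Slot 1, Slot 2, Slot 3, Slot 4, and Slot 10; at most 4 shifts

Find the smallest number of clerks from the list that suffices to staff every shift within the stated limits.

4

13 slots to fill and no one can take more than 4, so at least ⌈13/4⌉ = 4 clerks are needed.
Fong, Baptiste, Kowalski, and Varga alone can cover everything: Slot 1→Baptiste, Slot 2→Kowalski, Slot 3→Varga, Slot 4→Varga, Slot 5→Baptiste, Slot 6→Fong+Baptiste, Slot 7→Fong, Slot 8→Fong+Kowalski, Slot 9→Fong+Kowalski, Slot 10→Kowalski.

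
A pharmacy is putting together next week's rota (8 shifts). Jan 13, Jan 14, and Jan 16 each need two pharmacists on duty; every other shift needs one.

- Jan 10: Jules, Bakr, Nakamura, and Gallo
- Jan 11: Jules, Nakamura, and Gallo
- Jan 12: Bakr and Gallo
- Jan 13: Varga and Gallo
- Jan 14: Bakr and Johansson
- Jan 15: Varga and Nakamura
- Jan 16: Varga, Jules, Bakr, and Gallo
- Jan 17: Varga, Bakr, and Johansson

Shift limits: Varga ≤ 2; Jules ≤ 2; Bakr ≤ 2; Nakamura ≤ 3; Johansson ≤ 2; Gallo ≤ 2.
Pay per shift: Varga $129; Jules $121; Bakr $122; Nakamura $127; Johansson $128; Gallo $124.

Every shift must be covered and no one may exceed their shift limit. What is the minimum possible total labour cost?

$1373

Jan 13 can only be covered by Varga and Gallo, so that assignment is forced.
Jan 14 can only be covered by Bakr and Johansson, so that assignment is forced.
Picking the cheapest available pharmacist for each shift independently would cost $1359, but that ignores the shift limits.
An optimal schedule: Jan 10→Nakamura, Jan 11→Jules, Jan 12→Bakr, Jan 13→Gallo+Varga, Jan 14→Bakr+Johansson, Jan 15→Nakamura, Jan 16→Jules+Gallo, Jan 17→Johansson.
Total: 127 + 121 + 122 + 124 + 129 + 122 + 128 + 127 + 121 + 124 + 128 = $1373.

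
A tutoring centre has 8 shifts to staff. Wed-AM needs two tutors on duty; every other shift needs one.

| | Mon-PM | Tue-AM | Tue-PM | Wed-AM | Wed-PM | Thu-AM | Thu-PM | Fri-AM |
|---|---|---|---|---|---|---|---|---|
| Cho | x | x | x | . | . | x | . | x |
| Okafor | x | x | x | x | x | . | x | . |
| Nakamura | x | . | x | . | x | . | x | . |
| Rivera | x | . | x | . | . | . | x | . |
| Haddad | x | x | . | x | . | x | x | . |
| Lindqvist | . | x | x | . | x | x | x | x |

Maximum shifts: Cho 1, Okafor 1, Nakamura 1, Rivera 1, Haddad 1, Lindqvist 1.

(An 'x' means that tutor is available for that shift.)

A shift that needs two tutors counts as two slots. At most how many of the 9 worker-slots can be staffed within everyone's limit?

6

Total capacity across all tutors is 1+1+1+1+1+1 = 6, and 9 slots are needed, so at most 6 can be filled.
An assignment achieving 6: Mon-PM→Rivera, Wed-AM→Okafor+Haddad, Wed-PM→Nakamura, Thu-AM→Lindqvist, Fri-AM→Cho.
Loads: Cho 1/1, Okafor 1/1, Nakamura 1/1, Rivera 1/1, Haddad 1/1, Lindqvist 1/1.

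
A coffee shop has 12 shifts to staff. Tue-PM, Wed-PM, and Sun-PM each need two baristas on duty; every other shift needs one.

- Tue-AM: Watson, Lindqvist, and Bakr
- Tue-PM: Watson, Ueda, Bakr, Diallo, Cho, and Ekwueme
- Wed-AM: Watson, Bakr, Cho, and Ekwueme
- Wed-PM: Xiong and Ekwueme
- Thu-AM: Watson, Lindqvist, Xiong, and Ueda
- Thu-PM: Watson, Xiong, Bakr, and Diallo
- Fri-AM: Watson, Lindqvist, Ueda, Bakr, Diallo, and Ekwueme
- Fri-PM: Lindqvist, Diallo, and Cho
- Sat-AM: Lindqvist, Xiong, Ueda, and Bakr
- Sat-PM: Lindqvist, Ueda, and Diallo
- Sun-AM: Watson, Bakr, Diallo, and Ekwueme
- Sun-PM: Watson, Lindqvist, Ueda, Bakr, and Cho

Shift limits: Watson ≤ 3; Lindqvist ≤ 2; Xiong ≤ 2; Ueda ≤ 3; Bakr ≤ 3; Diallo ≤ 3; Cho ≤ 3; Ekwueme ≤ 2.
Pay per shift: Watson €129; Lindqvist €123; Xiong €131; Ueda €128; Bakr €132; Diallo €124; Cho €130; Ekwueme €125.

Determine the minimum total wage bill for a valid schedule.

€1900

Wed-PM can only be covered by Xiong and Ekwueme, so that assignment is forced.
Picking the cheapest available barista for each shift independently would cost €1867, but that ignores the shift limits.
An optimal schedule: Tue-AM→Lindqvist, Tue-PM→Watson+Cho, Wed-AM→Ekwueme, Wed-PM→Ekwueme+Xiong, Thu-AM→Ueda, Thu-PM→Diallo, Fri-AM→Watson, Fri-PM→Lindqvist, Sat-AM→Ueda, Sat-PM→Diallo, Sun-AM→Diallo, Sun-PM→Ueda+Watson.
Total: 123 + 129 + 130 + 125 + 125 + 131 + 128 + 124 + 129 + 123 + 128 + 124 + 124 + 128 + 129 = €1900.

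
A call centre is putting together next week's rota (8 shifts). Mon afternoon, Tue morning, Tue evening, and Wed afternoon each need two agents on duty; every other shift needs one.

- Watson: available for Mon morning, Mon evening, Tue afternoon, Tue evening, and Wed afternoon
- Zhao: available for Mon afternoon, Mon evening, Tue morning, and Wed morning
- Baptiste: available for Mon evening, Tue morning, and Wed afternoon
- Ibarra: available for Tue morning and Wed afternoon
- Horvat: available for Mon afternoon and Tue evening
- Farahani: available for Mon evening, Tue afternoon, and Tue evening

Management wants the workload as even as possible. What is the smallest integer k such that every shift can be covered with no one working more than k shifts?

2

With 6 agents and 12 worker-slots to fill, someone must work at least ⌈12/6⌉ = 2 shifts, so k ≥ 2.
k = 2 works: Mon morning→Watson, Mon afternoon→Zhao+Horvat, Mon evening→Farahani, Tue morning→Baptiste+Ibarra, Tue afternoon→Watson, Tue evening→Horvat+Farahani, Wed morning→Zhao, Wed afternoon→Baptiste+Ibarra.
Loads: Watson 2, Zhao 2, Baptiste 2, Ibarra 2, Horvat 2, Farahani 2 — all ≤ 2.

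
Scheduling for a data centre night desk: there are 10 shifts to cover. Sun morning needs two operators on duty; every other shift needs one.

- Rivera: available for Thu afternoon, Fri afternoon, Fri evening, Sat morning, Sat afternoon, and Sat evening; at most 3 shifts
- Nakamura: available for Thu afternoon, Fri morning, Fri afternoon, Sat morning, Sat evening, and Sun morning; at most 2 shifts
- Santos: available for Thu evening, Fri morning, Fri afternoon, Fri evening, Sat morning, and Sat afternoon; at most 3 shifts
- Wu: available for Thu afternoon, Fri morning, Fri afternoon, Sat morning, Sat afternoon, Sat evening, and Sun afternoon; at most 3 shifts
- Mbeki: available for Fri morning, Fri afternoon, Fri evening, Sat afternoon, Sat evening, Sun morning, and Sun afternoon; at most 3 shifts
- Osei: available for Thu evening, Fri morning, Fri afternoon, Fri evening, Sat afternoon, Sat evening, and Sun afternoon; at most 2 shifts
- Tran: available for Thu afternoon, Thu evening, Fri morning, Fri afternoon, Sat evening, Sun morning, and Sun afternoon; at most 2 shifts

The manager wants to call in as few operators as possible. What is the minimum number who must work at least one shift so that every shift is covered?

11 slots to fill and no one can take more than 3, so at least ⌈11/3⌉ = 4 operators are needed.
Rivera, Nakamura, Santos, and Mbeki alone can cover everything: Thu afternoon→Rivera, Thu evening→Santos, Fri morning→Nakamura, Fri afternoon→Santos, Fri evening→Rivera, Sat morning→Rivera, Sat afternoon→Santos, Sat evening→Mbeki, Sun morning→Nakamura+Mbeki, Sun afternoon→Mbeki.

4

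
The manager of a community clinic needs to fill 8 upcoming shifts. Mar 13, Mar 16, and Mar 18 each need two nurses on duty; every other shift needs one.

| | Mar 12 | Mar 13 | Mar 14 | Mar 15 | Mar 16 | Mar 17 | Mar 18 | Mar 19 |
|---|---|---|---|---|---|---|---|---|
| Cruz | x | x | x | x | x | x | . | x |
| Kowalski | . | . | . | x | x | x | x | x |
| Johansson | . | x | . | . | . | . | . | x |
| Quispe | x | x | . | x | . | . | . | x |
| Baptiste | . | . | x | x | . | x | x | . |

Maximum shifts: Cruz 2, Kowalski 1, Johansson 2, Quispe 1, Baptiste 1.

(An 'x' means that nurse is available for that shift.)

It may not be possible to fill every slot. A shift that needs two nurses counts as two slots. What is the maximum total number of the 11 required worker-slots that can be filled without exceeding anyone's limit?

7

Total capacity across all nurses is 2+1+2+1+1 = 7, and 11 slots are needed, so at most 7 can be filled.
An assignment achieving 7: Mar 12→Cruz, Mar 13→Johansson+Quispe, Mar 14→Cruz, Mar 16→Kowalski, Mar 18→Baptiste, Mar 19→Johansson.
Loads: Cruz 2/2, Kowalski 1/1, Johansson 2/2, Quispe 1/1, Baptiste 1/1.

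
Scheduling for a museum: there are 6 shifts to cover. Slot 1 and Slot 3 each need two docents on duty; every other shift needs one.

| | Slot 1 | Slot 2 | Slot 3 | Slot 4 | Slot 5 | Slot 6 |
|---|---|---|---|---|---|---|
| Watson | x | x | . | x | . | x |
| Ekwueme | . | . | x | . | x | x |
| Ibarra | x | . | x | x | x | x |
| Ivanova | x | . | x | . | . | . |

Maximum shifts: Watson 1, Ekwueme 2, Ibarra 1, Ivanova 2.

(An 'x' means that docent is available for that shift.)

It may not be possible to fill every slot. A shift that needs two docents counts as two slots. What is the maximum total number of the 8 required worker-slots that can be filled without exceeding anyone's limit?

Total capacity across all docents is 1+2+1+2 = 6, and 8 slots are needed, so at most 6 can be filled.
An assignment achieving 6: Slot 1→Ivanova, Slot 2→Watson, Slot 3→Ekwueme+Ivanova, Slot 4→Ibarra, Slot 5→Ekwueme.
Loads: Watson 1/1, Ekwueme 2/2, Ibarra 1/1, Ivanova 2/2.

6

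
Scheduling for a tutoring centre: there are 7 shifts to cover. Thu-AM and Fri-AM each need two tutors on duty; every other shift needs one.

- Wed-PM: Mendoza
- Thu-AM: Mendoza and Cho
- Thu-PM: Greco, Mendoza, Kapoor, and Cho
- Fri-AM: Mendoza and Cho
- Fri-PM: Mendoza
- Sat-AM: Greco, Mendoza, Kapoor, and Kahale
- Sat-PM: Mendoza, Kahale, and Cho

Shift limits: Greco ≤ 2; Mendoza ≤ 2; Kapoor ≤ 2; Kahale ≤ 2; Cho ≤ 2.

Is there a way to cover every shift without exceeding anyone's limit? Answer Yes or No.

No

Total capacity is 10 and 9 slots are needed, so capacity alone doesn't rule it out.
Shifts {Wed-PM, Thu-AM, Fri-AM} need 5 worker-slots in total, but the tutors available for any of those shifts (Mendoza and Cho) can supply at most 4 among them. So no valid schedule exists.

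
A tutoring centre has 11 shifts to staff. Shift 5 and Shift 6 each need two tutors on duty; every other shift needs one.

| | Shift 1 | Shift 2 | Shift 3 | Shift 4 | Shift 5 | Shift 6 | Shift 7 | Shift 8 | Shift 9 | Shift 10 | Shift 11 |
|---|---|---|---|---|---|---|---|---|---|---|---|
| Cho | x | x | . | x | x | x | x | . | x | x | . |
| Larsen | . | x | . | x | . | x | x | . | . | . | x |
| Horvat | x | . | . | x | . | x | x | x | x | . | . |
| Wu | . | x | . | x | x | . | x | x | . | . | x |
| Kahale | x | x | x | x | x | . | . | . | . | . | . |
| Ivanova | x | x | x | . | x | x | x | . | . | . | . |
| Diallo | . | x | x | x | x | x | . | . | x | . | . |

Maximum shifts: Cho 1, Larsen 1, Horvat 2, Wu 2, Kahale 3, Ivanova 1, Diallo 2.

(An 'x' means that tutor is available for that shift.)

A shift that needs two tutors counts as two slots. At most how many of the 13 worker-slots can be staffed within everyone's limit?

12

Total capacity across all tutors is 1+1+2+2+3+1+2 = 12, and 13 slots are needed, so at most 12 can be filled.
An assignment achieving 12: Shift 1→Kahale, Shift 2→Diallo, Shift 3→Kahale, Shift 5→Wu+Kahale, Shift 6→Ivanova+Diallo, Shift 7→Wu, Shift 8→Horvat, Shift 9→Horvat, Shift 10→Cho, Shift 11→Larsen.
Loads: Cho 1/1, Larsen 1/1, Horvat 2/2, Wu 2/2, Kahale 3/3, Ivanova 1/1, Diallo 2/2.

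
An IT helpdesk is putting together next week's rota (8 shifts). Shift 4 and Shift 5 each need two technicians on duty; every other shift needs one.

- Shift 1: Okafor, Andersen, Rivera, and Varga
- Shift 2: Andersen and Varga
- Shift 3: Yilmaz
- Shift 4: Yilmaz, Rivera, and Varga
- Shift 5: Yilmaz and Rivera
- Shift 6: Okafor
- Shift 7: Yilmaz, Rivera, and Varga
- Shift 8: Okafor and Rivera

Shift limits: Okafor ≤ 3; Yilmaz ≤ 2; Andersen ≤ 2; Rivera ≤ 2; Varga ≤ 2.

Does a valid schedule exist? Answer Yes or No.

Shift 3 can only be covered by Yilmaz, so that assignment is forced.
Shift 5 can only be covered by Yilmaz and Rivera, so that assignment is forced.
Shift 6 can only be covered by Okafor, so that assignment is forced.
One valid schedule: Shift 1→Okafor, Shift 2→Andersen, Shift 3→Yilmaz, Shift 4→Rivera+Varga, Shift 5→Yilmaz+Rivera, Shift 6→Okafor, Shift 7→Varga, Shift 8→Okafor.
Loads: Okafor 3/3, Yilmaz 2/2, Andersen 1/2, Rivera 2/2, Varga 2/2 — all within limits.

Yes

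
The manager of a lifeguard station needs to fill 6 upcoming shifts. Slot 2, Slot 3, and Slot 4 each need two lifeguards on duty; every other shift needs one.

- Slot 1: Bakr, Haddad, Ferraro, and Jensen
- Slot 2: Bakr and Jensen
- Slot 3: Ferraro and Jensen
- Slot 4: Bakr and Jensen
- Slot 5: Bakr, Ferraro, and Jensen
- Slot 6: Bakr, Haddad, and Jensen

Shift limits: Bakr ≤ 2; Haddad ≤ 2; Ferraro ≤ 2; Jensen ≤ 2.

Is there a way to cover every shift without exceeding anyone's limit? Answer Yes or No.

No

Shifts {Slot 2, Slot 3, Slot 4} need 6 worker-slots in total, but the lifeguards available for any of those shifts (Bakr, Ferraro, and Jensen) can supply at most 5 among them. So no valid schedule exists.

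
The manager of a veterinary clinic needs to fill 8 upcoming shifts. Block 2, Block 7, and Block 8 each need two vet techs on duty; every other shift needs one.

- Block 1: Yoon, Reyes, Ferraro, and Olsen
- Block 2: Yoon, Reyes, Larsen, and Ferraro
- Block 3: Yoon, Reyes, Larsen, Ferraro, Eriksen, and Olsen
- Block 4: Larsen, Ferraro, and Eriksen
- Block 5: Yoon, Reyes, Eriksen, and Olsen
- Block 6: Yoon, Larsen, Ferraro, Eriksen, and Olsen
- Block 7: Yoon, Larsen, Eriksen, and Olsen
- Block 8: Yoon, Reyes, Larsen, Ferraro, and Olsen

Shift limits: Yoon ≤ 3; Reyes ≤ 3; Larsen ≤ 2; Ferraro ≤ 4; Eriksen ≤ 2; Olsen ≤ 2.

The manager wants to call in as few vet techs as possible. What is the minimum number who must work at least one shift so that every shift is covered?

11 slots to fill and no one can take more than 4, so at least ⌈11/4⌉ = 3 vet techs are needed.
Any 3 vet techs together have capacity at most 4+3+3 = 10 < 11 slots, so 3 can never suffice.
Yoon, Reyes, Larsen, and Ferraro alone can cover everything: Block 1→Yoon, Block 2→Reyes+Ferraro, Block 3→Reyes, Block 4→Larsen, Block 5→Yoon, Block 6→Ferraro, Block 7→Yoon+Larsen, Block 8→Reyes+Ferraro.

4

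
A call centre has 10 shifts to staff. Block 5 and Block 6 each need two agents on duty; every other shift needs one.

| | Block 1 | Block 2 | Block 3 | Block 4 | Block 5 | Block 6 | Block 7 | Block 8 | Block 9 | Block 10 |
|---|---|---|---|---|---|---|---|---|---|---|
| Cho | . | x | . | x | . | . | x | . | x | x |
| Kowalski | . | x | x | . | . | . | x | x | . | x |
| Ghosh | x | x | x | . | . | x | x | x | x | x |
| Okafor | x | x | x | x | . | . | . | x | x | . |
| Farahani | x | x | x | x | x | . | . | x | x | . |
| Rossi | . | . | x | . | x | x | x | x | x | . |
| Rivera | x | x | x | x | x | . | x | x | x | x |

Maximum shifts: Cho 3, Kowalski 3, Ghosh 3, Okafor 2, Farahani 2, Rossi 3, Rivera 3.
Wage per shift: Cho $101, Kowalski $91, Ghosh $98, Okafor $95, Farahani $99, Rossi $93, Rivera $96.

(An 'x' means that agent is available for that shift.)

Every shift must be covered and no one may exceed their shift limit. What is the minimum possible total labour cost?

$1128

Block 6 can only be covered by Ghosh and Rossi, so that assignment is forced.
Picking the cheapest available agent for each shift independently would cost $1118, but that ignores the shift limits.
An optimal schedule: Block 1→Okafor, Block 2→Kowalski, Block 3→Rossi, Block 4→Okafor, Block 5→Rossi+Rivera, Block 6→Rossi+Ghosh, Block 7→Kowalski, Block 8→Rivera, Block 9→Rivera, Block 10→Kowalski.
Total: 95 + 91 + 93 + 95 + 93 + 96 + 93 + 98 + 91 + 96 + 96 + 91 = $1128.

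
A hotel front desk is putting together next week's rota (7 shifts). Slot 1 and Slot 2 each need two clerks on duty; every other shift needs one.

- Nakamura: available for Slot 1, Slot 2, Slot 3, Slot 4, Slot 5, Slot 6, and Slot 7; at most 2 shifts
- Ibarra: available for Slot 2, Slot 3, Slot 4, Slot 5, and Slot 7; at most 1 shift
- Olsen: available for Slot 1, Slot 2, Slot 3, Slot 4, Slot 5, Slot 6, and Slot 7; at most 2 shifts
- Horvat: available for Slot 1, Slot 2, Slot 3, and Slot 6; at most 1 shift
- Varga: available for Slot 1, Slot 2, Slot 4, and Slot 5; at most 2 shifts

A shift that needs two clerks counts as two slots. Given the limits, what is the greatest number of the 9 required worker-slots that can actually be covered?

8

Total capacity across all clerks is 2+1+2+1+2 = 8, and 9 slots are needed, so at most 8 can be filled.
An assignment achieving 8: Slot 1→Olsen+Horvat, Slot 2→Varga, Slot 3→Ibarra, Slot 4→Olsen, Slot 5→Varga, Slot 6→Nakamura, Slot 7→Nakamura.
Loads: Nakamura 2/2, Ibarra 1/1, Olsen 2/2, Horvat 1/1, Varga 2/2.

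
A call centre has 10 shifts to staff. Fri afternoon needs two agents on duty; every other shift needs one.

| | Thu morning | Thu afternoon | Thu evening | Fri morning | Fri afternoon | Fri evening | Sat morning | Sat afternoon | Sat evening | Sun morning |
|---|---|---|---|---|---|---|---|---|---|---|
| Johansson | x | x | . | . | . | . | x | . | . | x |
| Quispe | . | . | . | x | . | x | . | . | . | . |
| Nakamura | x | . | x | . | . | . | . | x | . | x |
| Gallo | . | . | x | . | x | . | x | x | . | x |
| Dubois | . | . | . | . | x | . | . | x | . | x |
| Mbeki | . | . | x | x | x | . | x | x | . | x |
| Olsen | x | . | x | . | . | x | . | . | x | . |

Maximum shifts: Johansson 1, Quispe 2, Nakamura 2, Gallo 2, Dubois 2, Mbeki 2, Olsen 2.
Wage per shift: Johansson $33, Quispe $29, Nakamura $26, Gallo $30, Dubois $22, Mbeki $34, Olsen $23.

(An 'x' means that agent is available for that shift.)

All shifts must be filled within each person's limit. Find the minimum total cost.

Thu afternoon can only be covered by Johansson, so that assignment is forced.
Sat evening can only be covered by Olsen, so that assignment is forced.
Picking the cheapest available agent for each shift independently would cost $280, but that ignores the shift limits.
An optimal schedule: Thu morning→Olsen, Thu afternoon→Johansson, Thu evening→Nakamura, Fri morning→Quispe, Fri afternoon→Dubois+Gallo, Fri evening→Quispe, Sat morning→Gallo, Sat afternoon→Dubois, Sat evening→Olsen, Sun morning→Nakamura.
Total: 23 + 33 + 26 + 29 + 22 + 30 + 29 + 30 + 22 + 23 + 26 = $293.

$293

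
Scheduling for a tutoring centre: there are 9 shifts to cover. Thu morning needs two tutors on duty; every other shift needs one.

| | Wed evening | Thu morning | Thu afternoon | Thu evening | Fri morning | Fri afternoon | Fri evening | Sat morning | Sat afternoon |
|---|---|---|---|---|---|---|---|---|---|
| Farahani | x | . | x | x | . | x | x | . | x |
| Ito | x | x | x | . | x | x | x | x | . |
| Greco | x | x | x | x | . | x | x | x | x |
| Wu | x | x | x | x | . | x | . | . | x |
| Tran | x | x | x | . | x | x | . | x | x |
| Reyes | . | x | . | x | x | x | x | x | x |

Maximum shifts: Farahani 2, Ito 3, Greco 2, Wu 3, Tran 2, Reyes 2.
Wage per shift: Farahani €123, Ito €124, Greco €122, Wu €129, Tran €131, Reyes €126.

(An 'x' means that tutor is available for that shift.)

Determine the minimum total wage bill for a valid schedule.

Picking the cheapest available tutor for each shift independently would cost €1224, but that ignores the shift limits.
An optimal schedule: Wed evening→Farahani, Thu morning→Reyes+Wu, Thu afternoon→Farahani, Thu evening→Greco, Fri morning→Ito, Fri afternoon→Ito, Fri evening→Greco, Sat morning→Ito, Sat afternoon→Reyes.
Total: 123 + 126 + 129 + 123 + 122 + 124 + 124 + 122 + 124 + 126 = €1243.

€1243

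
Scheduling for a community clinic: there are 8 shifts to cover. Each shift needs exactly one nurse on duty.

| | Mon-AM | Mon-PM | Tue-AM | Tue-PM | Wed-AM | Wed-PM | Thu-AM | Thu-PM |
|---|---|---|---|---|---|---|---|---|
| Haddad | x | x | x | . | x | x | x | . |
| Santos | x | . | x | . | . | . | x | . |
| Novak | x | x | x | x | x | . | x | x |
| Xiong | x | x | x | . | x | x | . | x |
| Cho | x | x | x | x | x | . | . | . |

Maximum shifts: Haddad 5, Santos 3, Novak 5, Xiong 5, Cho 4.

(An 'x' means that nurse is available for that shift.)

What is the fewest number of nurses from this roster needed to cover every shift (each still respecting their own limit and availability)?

2

8 slots to fill and no one can take more than 5, so at least ⌈8/5⌉ = 2 nurses are needed.
Haddad and Novak alone can cover everything: Mon-AM→Haddad, Mon-PM→Haddad, Tue-AM→Haddad, Tue-PM→Novak, Wed-AM→Haddad, Wed-PM→Haddad, Thu-AM→Novak, Thu-PM→Novak.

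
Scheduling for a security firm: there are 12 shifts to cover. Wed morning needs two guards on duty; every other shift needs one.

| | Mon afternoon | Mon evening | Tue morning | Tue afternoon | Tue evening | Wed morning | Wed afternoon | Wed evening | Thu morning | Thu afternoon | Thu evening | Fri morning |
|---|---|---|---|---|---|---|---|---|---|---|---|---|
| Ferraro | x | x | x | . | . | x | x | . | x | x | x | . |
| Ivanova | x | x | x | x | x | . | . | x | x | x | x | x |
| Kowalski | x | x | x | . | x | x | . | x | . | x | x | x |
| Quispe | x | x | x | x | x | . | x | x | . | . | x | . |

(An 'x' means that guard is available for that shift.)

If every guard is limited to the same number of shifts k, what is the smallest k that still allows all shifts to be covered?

4

With 4 guards and 13 worker-slots to fill, someone must work at least ⌈13/4⌉ = 4 shifts, so k ≥ 4.
k = 4 works: Mon afternoon→Kowalski, Mon evening→Kowalski, Tue morning→Kowalski, Tue afternoon→Ivanova, Tue evening→Ivanova, Wed morning→Ferraro+Kowalski, Wed afternoon→Ferraro, Wed evening→Ivanova, Thu morning→Ferraro, Thu afternoon→Ferraro, Thu evening→Quispe, Fri morning→Ivanova.
Loads: Ferraro 4, Ivanova 4, Kowalski 4, Quispe 1 — all ≤ 4.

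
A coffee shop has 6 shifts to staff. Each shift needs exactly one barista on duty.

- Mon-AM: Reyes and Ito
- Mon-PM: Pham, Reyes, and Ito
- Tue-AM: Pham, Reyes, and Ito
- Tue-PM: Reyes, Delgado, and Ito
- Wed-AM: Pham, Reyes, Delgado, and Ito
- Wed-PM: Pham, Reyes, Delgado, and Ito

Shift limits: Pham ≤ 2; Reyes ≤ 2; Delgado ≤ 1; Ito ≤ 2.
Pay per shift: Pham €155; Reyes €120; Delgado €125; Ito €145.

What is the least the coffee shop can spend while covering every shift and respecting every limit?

Picking the cheapest available barista for each shift independently would cost €720, but that ignores the shift limits.
An optimal schedule: Mon-AM→Reyes, Mon-PM→Reyes, Tue-AM→Ito, Tue-PM→Delgado, Wed-AM→Ito, Wed-PM→Pham.
Total: 120 + 120 + 145 + 125 + 145 + 155 = €810.

€810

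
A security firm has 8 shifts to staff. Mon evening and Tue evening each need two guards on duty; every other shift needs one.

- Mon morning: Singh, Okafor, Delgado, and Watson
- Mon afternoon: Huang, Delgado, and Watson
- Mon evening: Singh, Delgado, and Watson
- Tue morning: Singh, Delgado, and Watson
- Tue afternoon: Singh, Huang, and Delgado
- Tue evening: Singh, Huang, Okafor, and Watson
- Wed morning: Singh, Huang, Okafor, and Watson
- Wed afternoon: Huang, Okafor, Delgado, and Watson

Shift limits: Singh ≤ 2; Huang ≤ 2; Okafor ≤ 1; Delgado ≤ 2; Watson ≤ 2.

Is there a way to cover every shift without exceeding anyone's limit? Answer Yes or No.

Total capacity is 2+2+1+2+2 = 9 but 10 worker-slots are needed — infeasible.

No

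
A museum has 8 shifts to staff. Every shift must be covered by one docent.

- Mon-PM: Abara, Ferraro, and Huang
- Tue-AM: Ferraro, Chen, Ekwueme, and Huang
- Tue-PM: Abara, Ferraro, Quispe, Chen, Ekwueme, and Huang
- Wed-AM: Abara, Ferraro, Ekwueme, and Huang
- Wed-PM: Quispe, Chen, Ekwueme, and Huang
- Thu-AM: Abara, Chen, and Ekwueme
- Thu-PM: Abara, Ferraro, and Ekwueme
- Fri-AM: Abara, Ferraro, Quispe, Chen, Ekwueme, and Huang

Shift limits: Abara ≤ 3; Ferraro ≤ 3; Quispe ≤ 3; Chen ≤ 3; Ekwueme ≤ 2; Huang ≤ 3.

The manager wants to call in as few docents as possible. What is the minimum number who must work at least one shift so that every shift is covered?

3

8 slots to fill and no one can take more than 3, so at least ⌈8/3⌉ = 3 docents are needed.
Abara, Ferraro, and Quispe alone can cover everything: Mon-PM→Abara, Tue-AM→Ferraro, Tue-PM→Ferraro, Wed-AM→Abara, Wed-PM→Quispe, Thu-AM→Abara, Thu-PM→Ferraro, Fri-AM→Quispe.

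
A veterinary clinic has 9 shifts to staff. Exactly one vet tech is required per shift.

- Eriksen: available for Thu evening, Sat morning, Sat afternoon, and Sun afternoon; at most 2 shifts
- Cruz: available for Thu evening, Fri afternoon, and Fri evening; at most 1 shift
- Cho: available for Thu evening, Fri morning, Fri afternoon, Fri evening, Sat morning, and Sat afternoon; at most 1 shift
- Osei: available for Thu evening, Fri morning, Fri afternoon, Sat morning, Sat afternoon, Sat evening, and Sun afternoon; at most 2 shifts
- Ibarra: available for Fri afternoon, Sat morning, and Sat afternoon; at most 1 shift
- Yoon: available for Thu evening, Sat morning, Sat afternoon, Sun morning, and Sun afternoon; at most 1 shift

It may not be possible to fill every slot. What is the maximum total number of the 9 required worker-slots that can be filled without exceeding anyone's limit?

8

Total capacity across all vet techs is 2+1+1+2+1+1 = 8, and 9 slots are needed, so at most 8 can be filled.
An assignment achieving 8: Thu evening→Eriksen, Fri morning→Cho, Fri afternoon→Osei, Fri evening→Cruz, Sat morning→Ibarra, Sat evening→Osei, Sun morning→Yoon, Sun afternoon→Eriksen.
Loads: Eriksen 2/2, Cruz 1/1, Cho 1/1, Osei 2/2, Ibarra 1/1, Yoon 1/1.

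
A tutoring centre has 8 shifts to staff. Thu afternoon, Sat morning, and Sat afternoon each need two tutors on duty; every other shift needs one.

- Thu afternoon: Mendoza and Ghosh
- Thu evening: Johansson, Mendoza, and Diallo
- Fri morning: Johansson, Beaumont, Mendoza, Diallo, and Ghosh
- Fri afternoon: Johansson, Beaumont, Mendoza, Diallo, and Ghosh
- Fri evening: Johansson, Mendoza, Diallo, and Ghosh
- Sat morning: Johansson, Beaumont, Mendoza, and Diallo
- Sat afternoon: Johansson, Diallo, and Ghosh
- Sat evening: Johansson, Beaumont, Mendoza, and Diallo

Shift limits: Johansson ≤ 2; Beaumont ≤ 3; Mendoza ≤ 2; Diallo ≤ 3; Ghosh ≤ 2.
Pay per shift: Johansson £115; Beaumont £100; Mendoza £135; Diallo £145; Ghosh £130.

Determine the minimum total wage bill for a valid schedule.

Thu afternoon can only be covered by Mendoza and Ghosh, so that assignment is forced.
Picking the cheapest available tutor for each shift independently would cost £1255, but that ignores the shift limits.
An optimal schedule: Thu afternoon→Ghosh+Mendoza, Thu evening→Johansson, Fri morning→Beaumont, Fri afternoon→Diallo, Fri evening→Mendoza, Sat morning→Beaumont+Diallo, Sat afternoon→Johansson+Ghosh, Sat evening→Beaumont.
Total: 130 + 135 + 115 + 100 + 145 + 135 + 100 + 145 + 115 + 130 + 100 = £1350.

£1350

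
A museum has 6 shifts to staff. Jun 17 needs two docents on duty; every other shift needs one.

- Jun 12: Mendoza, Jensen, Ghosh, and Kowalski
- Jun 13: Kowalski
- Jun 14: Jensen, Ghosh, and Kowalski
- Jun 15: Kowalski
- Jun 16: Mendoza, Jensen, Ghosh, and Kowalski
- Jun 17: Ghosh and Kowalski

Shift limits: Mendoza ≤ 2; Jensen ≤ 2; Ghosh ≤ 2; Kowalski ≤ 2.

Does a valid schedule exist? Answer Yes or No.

Total capacity is 8 and 7 slots are needed, so capacity alone doesn't rule it out.
Shifts {Jun 13, Jun 15, Jun 17} need 4 worker-slots in total, but the docents available for any of those shifts (Ghosh and Kowalski) can supply at most 3 among them. So no valid schedule exists.

No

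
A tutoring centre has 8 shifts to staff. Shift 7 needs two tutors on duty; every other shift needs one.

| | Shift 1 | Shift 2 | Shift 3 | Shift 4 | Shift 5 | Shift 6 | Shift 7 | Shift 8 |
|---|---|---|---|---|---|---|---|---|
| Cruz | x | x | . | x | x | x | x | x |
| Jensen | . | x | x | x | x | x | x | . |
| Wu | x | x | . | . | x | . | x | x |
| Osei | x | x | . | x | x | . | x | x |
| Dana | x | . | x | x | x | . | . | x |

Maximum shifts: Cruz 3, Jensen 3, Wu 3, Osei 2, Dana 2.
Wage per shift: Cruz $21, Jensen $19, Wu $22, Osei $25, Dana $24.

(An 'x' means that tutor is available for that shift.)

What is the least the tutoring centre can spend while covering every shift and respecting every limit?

$186

Picking the cheapest available tutor for each shift independently would cost $177, but that ignores the shift limits.
An optimal schedule: Shift 1→Cruz, Shift 2→Jensen, Shift 3→Jensen, Shift 4→Cruz, Shift 5→Wu, Shift 6→Jensen, Shift 7→Cruz+Wu, Shift 8→Wu.
Total: 21 + 19 + 19 + 21 + 22 + 19 + 21 + 22 + 22 = $186.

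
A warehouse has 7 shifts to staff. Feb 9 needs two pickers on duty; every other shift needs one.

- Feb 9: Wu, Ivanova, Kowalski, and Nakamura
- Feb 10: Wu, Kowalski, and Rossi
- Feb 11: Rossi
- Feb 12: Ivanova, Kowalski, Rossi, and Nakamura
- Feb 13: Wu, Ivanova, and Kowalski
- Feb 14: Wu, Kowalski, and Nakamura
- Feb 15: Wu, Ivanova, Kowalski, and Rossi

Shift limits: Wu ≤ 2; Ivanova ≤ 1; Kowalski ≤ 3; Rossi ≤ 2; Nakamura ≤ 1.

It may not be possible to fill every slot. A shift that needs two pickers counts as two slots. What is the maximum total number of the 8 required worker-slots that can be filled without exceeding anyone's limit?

Total capacity across all pickers is 2+1+3+2+1 = 9, and 8 slots are needed, so at most 8 can be filled.
An assignment achieving 8: Feb 9→Ivanova+Kowalski, Feb 10→Wu, Feb 11→Rossi, Feb 12→Kowalski, Feb 13→Wu, Feb 14→Kowalski, Feb 15→Rossi.
Loads: Wu 2/2, Ivanova 1/1, Kowalski 3/3, Rossi 2/2, Nakamura 0/1.

8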